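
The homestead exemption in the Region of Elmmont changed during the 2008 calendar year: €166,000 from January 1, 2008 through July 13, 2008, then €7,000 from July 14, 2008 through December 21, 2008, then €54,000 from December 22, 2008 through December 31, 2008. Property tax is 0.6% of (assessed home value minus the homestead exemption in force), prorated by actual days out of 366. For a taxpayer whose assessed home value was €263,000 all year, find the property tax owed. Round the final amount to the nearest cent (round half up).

January 1 – July 13, 2008: 195 days, exemption €166,000 → (€263,000 − €166,000) × 0.6% × 195/366 = €310.0820
July 14 – December 21, 2008: 161 days, exemption €7,000 → (€263,000 − €7,000) × 0.6% × 161/366 = €675.6721
December 22 – December 31, 2008: 10 days, exemption €54,000 → (€263,000 − €54,000) × 0.6% × 10/366 = €34.2623
Total = €1,020.0164

€1,020.02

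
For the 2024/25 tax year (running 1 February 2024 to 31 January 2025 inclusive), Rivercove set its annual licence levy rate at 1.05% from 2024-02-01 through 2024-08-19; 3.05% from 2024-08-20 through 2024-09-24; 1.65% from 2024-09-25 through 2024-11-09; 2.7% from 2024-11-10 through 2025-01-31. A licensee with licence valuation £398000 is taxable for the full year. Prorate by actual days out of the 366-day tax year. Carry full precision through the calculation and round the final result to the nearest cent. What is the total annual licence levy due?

£6751.32

2024-02-01 to 2024-08-19: 201 days at 1.05% → £398000 × 1.05% × 201/366 = £2295.0246
2024-08-20 to 2024-09-24: 36 days at 3.05% → £398000 × 3.05% × 36/366 = £1194.0000
2024-09-25 to 2024-11-09: 46 days at 1.65% → £398000 × 1.65% × 46/366 = £825.3607
2024-11-10 to 2025-01-31: 83 days at 2.7% → £398000 × 2.7% × 83/366 = £2436.9344
Total = £6751.3197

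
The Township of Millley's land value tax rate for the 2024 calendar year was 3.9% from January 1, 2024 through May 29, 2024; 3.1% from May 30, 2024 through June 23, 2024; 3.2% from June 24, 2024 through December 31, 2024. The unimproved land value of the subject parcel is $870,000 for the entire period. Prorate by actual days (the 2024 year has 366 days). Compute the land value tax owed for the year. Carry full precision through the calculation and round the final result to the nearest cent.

$30,276.48

January 1 – May 29, 2024: 150 days at 3.9% → $870,000 × 3.9% × 150/366 = $13,905.7377
May 30 – June 23, 2024: 25 days at 3.1% → $870,000 × 3.1% × 25/366 = $1,842.2131
June 24 – December 31, 2024: 191 days at 3.2% → $870,000 × 3.2% × 191/366 = $14,528.5246
Total = $30,276.4754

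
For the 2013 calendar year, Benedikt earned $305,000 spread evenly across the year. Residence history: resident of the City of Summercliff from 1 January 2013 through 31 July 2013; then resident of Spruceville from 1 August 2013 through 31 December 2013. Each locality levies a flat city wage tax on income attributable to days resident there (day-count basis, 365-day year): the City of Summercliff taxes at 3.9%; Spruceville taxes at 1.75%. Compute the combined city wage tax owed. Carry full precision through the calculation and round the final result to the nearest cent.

$9,146.24

The City of Summercliff, 1 January – 31 July 2013: 212 days → $305,000 × 3.9% × 212/365 = $6,908.8767
Spruceville, 1 August – 31 December 2013: 153 days → $305,000 × 1.75% × 153/365 = $2,237.3630
Total = $9,146.2397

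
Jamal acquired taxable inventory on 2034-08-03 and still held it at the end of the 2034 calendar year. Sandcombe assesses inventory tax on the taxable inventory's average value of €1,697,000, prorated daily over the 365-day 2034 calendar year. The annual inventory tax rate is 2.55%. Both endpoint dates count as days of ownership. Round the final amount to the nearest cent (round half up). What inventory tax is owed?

€17,902.19

Days held (2034-08-03 to 2034-12-31): 151 out of 365
Tax = €1,697,000 × 2.55% × 151/365 = €17,902.1877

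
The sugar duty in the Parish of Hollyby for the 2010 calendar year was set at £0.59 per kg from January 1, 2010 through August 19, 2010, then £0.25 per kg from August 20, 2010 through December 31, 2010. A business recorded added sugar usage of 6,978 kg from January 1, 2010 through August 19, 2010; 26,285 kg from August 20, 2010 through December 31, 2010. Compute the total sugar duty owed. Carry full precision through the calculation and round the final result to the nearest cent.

January 1 – August 19, 2010: 6,978 kg at £0.59/kg → £4,117.02
August 20 – December 31, 2010: 26,285 kg at £0.25/kg → £6,571.25

£10,688.27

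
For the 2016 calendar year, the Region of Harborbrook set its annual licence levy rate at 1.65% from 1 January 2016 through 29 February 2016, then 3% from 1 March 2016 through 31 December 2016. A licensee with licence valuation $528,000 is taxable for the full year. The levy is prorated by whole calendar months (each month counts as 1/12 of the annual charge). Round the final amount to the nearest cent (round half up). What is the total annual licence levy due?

$14,652.00

1 January – 29 February 2016: 2 months at 1.65% → $528,000 × 1.65% × 2/12 = $1,452.0000
1 March – 31 December 2016: 10 months at 3% → $528,000 × 3% × 10/12 = $13,200.0000
Total = $14,652.0000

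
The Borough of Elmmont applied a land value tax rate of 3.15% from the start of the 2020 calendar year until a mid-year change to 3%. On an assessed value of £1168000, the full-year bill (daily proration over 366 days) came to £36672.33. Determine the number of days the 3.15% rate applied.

Let d = days at the first rate; then 366 − d days at the second rate.
£1168000 × [3.15%·d + 3%·(366−d)] / 366 = £36672.33
Solving gives d = 341, so the new rate took effect on December 7, 2020.

341 days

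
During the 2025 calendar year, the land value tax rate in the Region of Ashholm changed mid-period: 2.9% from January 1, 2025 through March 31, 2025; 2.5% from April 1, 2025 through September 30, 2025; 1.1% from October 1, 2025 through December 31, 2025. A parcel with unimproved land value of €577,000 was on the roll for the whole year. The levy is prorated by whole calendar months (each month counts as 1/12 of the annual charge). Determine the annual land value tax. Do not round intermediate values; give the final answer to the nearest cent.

€12,982.50

January 1 – March 31, 2025: 3 months at 2.9% → €577,000 × 2.9% × 3/12 = €4,183.2500
April 1 – September 30, 2025: 6 months at 2.5% → €577,000 × 2.5% × 6/12 = €7,212.5000
October 1 – December 31, 2025: 3 months at 1.1% → €577,000 × 1.1% × 3/12 = €1,586.7500
Total = €12,982.5000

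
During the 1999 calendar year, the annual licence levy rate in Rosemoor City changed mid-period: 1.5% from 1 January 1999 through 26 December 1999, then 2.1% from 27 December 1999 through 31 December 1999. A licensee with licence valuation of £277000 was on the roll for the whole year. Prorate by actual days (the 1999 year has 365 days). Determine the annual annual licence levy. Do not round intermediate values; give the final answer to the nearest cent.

£4177.77

1 January – 26 December 1999: 360 days at 1.5% → £277000 × 1.5% × 360/365 = £4098.0822
27 December – 31 December 1999: 5 days at 2.1% → £277000 × 2.1% × 5/365 = £79.6849
Total = £4177.7671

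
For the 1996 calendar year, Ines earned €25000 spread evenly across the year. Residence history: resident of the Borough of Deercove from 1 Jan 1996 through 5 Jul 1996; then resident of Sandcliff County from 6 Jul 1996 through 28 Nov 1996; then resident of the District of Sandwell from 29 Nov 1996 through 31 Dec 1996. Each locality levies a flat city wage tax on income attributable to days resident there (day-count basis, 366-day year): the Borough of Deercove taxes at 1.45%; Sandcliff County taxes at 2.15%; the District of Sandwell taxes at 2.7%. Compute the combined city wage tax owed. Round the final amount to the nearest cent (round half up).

€460.48

The Borough of Deercove, 1 Jan – 5 Jul 1996: 187 days → €25000 × 1.45% × 187/366 = €185.2117
Sandcliff County, 6 Jul – 28 Nov 1996: 146 days → €25000 × 2.15% × 146/366 = €214.4126
The District of Sandwell, 29 Nov – 31 Dec 1996: 33 days → €25000 × 2.7% × 33/366 = €60.8607
Total = €460.4850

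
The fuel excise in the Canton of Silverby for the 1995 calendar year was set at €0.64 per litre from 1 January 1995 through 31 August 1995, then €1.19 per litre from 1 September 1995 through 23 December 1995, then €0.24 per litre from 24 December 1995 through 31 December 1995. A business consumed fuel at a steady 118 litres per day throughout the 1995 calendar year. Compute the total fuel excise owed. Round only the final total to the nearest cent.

€34,585.80

1 January – 31 August 1995: 243 days × 118 litres/day = 28,674 litres at €0.64/litre → €18,351.36
1 September – 23 December 1995: 114 days × 118 litres/day = 13,452 litres at €1.19/litre → €16,007.88
24 December – 31 December 1995: 8 days × 118 litres/day = 944 litres at €0.24/litre → €226.56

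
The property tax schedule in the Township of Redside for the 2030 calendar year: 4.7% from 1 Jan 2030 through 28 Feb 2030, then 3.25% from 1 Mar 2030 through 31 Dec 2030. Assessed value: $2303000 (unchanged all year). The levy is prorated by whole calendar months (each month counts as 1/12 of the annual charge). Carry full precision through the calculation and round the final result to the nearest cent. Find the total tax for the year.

1 Jan – 28 Feb 2030: 2 months at 4.7% → $2303000 × 4.7% × 2/12 = $18040.1667
1 Mar – 31 Dec 2030: 10 months at 3.25% → $2303000 × 3.25% × 10/12 = $62372.9167
Total = $80413.0833

$80413.08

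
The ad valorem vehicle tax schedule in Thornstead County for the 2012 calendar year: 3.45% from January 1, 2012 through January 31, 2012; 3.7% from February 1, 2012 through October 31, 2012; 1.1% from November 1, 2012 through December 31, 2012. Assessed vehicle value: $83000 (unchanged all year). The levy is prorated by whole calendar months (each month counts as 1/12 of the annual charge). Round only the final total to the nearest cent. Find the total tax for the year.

January 1 – January 31, 2012: 1 month at 3.45% → $83000 × 3.45% × 1/12 = $238.6250
February 1 – October 31, 2012: 9 months at 3.7% → $83000 × 3.7% × 9/12 = $2303.2500
November 1 – December 31, 2012: 2 months at 1.1% → $83000 × 1.1% × 2/12 = $152.1667
Total = $2694.0417

$2694.04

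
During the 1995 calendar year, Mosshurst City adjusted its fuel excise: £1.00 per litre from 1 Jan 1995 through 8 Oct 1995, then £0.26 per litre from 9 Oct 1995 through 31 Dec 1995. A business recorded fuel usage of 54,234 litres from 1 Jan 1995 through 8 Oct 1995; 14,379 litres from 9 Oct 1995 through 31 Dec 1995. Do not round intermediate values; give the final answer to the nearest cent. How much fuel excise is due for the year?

1 Jan – 8 Oct 1995: 54,234 litres at £1.00/litre → £54,234.00
9 Oct – 31 Dec 1995: 14,379 litres at £0.26/litre → £3,738.54

£57,972.54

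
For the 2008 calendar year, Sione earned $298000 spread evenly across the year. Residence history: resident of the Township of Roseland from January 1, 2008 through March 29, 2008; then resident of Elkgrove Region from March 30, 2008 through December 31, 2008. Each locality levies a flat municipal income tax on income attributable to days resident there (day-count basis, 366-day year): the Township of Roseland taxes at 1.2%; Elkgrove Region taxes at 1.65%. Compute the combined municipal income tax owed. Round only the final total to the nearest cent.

The Township of Roseland, January 1 – March 29, 2008: 89 days → $298000 × 1.2% × 89/366 = $869.5738
Elkgrove Region, March 30 – December 31, 2008: 277 days → $298000 × 1.65% × 277/366 = $3721.3361
Total = $4590.9098

$4590.91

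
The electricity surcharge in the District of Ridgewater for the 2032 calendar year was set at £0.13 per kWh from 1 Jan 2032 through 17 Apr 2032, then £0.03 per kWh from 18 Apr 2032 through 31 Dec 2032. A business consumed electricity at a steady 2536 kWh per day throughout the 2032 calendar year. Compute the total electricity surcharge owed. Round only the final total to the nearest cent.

1 Jan – 17 Apr 2032: 108 days × 2536 kWh/day = 273,888 kWh at £0.13/kWh → £35605.44
18 Apr – 31 Dec 2032: 258 days × 2536 kWh/day = 654,288 kWh at £0.03/kWh → £19628.64

£55234.08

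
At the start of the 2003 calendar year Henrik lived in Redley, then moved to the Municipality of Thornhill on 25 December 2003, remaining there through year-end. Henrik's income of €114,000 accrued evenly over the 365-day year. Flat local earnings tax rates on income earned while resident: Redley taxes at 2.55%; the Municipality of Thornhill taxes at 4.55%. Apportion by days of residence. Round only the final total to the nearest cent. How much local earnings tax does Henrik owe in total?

Redley, 1 January – 24 December 2003: 358 days → €114,000 × 2.55% × 358/365 = €2,851.2493
The Municipality of Thornhill, 25 December – 31 December 2003: 7 days → €114,000 × 4.55% × 7/365 = €99.4767
Total = €2,950.7260

€2,950.73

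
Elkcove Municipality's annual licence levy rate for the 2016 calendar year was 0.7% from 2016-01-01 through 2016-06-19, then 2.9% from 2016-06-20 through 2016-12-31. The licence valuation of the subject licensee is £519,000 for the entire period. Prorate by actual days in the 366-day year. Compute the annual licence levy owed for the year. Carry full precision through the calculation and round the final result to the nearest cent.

2016-01-01 to 2016-06-19: 171 days at 0.7% → £519,000 × 0.7% × 171/366 = £1,697.3852
2016-06-20 to 2016-12-31: 195 days at 2.9% → £519,000 × 2.9% × 195/366 = £8,018.9754
Total = £9,716.3607

£9,716.36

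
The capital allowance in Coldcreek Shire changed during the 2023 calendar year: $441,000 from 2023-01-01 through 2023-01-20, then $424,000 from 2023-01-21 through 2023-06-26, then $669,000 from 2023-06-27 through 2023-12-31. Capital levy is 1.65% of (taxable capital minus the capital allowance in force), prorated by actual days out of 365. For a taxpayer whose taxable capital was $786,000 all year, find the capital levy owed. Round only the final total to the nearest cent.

2023-01-01 to 2023-01-20: 20 days, exemption $441,000 → ($786,000 − $441,000) × 1.65% × 20/365 = $311.9178
2023-01-21 to 2023-06-26: 157 days, exemption $424,000 → ($786,000 − $424,000) × 1.65% × 157/365 = $2,569.2082
2023-06-27 to 2023-12-31: 188 days, exemption $669,000 → ($786,000 − $669,000) × 1.65% × 188/365 = $994.3397
Total = $3,875.4658

$3,875.47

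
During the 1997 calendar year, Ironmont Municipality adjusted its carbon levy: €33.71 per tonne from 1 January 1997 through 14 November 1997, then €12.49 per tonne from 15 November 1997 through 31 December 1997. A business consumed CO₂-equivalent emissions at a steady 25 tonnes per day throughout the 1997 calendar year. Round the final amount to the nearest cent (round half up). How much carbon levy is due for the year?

1 January – 14 November 1997: 318 days × 25 tonnes/day = 7,950 tonnes at €33.71/tonne → €267,994.50
15 November – 31 December 1997: 47 days × 25 tonnes/day = 1,175 tonnes at €12.49/tonne → €14,675.75

€282,670.25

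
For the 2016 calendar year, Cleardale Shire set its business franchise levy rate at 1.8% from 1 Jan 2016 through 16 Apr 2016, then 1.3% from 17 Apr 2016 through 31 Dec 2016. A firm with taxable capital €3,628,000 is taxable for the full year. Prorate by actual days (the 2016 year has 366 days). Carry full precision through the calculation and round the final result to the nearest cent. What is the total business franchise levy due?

1 Jan – 16 Apr 2016: 107 days at 1.8% → €3,628,000 × 1.8% × 107/366 = €19,091.6066
17 Apr – 31 Dec 2016: 259 days at 1.3% → €3,628,000 × 1.3% × 259/366 = €33,375.6175
Total = €52,467.2240

€52,467.22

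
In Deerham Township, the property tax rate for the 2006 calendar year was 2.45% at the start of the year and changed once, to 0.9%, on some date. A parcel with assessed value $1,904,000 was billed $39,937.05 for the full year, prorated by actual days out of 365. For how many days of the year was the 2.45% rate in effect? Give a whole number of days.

Let d = days at the first rate; then 365 − d days at the second rate.
$1,904,000 × [2.45%·d + 0.9%·(365−d)] / 365 = $39,937.05
Solving gives d = 282, so the new rate took effect on 10 October 2006.

282 days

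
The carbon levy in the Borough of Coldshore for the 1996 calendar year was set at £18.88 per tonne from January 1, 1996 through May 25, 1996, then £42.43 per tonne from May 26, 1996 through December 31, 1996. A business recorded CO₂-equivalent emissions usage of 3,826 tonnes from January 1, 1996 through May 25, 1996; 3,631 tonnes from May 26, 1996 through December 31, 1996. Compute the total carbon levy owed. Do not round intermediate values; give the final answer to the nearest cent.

January 1 – May 25, 1996: 3,826 tonnes at £18.88/tonne → £72,234.88
May 26 – December 31, 1996: 3,631 tonnes at £42.43/tonne → £154,063.33

£226,298.21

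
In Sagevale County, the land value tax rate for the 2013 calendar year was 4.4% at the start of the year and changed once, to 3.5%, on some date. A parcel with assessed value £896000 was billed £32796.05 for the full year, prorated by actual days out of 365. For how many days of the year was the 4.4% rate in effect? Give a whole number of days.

Let d = days at the first rate; then 365 − d days at the second rate.
£896000 × [4.4%·d + 3.5%·(365−d)] / 365 = £32796.05
Solving gives d = 65, so the new rate took effect on 7 Mar 2013.

65 days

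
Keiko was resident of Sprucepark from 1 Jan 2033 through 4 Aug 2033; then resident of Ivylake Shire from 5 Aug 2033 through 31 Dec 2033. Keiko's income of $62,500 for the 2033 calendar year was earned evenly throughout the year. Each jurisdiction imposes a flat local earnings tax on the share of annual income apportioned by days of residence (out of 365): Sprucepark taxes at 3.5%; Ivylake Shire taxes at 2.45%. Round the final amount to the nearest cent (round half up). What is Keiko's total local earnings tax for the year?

Sprucepark, 1 Jan – 4 Aug 2033: 216 days → $62,500 × 3.5% × 216/365 = $1,294.5205
Ivylake Shire, 5 Aug – 31 Dec 2033: 149 days → $62,500 × 2.45% × 149/365 = $625.0856
Total = $1,919.6062

$1,919.61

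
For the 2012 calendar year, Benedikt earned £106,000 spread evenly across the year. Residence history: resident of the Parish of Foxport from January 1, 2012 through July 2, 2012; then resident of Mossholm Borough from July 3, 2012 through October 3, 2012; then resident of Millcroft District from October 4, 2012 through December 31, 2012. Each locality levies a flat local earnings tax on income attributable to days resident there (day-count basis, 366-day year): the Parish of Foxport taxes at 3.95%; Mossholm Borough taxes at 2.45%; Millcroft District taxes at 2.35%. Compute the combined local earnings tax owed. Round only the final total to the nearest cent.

The Parish of Foxport, January 1 – July 2, 2012: 184 days → £106,000 × 3.95% × 184/366 = £2,104.9399
Mossholm Borough, July 3 – October 3, 2012: 93 days → £106,000 × 2.45% × 93/366 = £659.8934
Millcroft District, October 4 – December 31, 2012: 89 days → £106,000 × 2.35% × 89/366 = £605.7350
Total = £3,370.5683

£3,370.57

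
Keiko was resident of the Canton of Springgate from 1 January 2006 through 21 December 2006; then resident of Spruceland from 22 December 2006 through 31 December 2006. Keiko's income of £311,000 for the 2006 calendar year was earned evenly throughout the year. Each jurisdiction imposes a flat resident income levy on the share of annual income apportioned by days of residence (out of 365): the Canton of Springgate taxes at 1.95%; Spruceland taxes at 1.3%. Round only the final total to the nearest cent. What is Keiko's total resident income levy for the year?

£6,009.12

The Canton of Springgate, 1 January – 21 December 2006: 355 days → £311,000 × 1.95% × 355/365 = £5,898.3493
Spruceland, 22 December – 31 December 2006: 10 days → £311,000 × 1.3% × 10/365 = £110.7671
Total = £6,009.1164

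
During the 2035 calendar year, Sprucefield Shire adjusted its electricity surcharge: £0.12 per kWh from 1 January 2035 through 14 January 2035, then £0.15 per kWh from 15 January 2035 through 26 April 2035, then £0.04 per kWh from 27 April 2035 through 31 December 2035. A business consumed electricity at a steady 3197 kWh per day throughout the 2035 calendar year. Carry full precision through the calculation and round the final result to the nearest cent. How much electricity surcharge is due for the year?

1 January – 14 January 2035: 14 days × 3197 kWh/day = 44,758 kWh at £0.12/kWh → £5370.96
15 January – 26 April 2035: 102 days × 3197 kWh/day = 326,094 kWh at £0.15/kWh → £48914.10
27 April – 31 December 2035: 249 days × 3197 kWh/day = 796,053 kWh at £0.04/kWh → £31842.12

£86127.18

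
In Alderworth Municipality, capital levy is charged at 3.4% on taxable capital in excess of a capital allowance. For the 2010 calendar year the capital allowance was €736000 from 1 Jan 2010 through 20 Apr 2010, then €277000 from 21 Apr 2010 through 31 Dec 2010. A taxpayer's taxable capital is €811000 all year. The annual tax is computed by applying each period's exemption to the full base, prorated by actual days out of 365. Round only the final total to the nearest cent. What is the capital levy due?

€13452.82

1 Jan – 20 Apr 2010: 110 days, exemption €736000 → (€811000 − €736000) × 3.4% × 110/365 = €768.4932
21 Apr – 31 Dec 2010: 255 days, exemption €277000 → (€811000 − €277000) × 3.4% × 255/365 = €12684.3288
Total = €13452.8219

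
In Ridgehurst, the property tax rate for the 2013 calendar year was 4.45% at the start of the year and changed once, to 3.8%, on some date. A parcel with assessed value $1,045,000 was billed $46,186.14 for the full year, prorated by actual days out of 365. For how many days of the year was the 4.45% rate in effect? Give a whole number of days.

348 days

Let d = days at the first rate; then 365 − d days at the second rate.
$1,045,000 × [4.45%·d + 3.8%·(365−d)] / 365 = $46,186.14
Solving gives d = 348, so the new rate took effect on 15 Dec 2013.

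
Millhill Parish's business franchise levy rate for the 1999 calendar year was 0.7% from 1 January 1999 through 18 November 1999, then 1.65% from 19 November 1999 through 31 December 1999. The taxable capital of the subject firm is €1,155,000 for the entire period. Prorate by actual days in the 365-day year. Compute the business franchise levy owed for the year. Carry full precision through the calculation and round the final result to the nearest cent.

1 January – 18 November 1999: 322 days at 0.7% → €1,155,000 × 0.7% × 322/365 = €7,132.5205
19 November – 31 December 1999: 43 days at 1.65% → €1,155,000 × 1.65% × 43/365 = €2,245.1301
Total = €9,377.6507

€9,377.65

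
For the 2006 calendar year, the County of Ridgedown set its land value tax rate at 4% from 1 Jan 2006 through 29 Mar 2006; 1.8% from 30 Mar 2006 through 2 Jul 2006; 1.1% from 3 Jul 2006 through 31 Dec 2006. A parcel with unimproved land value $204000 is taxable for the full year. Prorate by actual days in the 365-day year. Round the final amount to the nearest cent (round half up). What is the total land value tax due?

$4041.99

1 Jan – 29 Mar 2006: 88 days at 4% → $204000 × 4% × 88/365 = $1967.3425
30 Mar – 2 Jul 2006: 95 days at 1.8% → $204000 × 1.8% × 95/365 = $955.7260
3 Jul – 31 Dec 2006: 182 days at 1.1% → $204000 × 1.1% × 182/365 = $1118.9260
Total = $4041.9945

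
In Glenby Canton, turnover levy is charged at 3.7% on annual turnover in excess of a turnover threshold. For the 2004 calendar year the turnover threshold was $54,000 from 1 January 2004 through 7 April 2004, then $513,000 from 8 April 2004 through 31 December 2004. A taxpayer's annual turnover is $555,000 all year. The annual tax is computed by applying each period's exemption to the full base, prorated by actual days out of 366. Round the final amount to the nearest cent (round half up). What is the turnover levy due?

$6,101.36

1 January – 7 April 2004: 98 days, exemption $54,000 → ($555,000 − $54,000) × 3.7% × 98/366 = $4,963.4590
8 April – 31 December 2004: 268 days, exemption $513,000 → ($555,000 − $513,000) × 3.7% × 268/366 = $1,137.9016
Total = $6,101.3607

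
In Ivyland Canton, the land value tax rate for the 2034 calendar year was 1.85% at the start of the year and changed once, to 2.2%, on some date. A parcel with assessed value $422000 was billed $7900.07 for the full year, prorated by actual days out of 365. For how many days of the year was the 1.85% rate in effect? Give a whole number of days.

342 days

Let d = days at the first rate; then 365 − d days at the second rate.
$422000 × [1.85%·d + 2.2%·(365−d)] / 365 = $7900.07
Solving gives d = 342, so the new rate took effect on 9 Dec 2034.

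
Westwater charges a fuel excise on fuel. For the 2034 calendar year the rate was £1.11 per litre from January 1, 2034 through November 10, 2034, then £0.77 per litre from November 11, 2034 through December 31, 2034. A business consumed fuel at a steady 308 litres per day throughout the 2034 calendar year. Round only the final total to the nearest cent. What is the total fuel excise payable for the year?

£119,445.48

January 1 – November 10, 2034: 314 days × 308 litres/day = 96,712 litres at £1.11/litre → £107,350.32
November 11 – December 31, 2034: 51 days × 308 litres/day = 15,708 litres at £0.77/litre → £12,095.16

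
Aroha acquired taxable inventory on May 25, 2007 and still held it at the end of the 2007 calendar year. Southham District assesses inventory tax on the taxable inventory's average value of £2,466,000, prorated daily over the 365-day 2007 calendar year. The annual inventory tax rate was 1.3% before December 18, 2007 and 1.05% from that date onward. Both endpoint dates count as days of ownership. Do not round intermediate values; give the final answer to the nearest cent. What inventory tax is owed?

£19,173.99

May 25 – December 17, 2007: 207 days at 1.3% → £2,466,000 × 1.3% × 207/365 = £18,180.8384
December 18 – December 31, 2007: 14 days at 1.05% → £2,466,000 × 1.05% × 14/365 = £993.1562
Total = £19,173.9945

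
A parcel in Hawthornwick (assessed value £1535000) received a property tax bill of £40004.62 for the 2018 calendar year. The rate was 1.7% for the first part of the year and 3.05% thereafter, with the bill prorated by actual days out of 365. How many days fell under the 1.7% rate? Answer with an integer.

120 days

Let d = days at the first rate; then 365 − d days at the second rate.
£1535000 × [1.7%·d + 3.05%·(365−d)] / 365 = £40004.62
Solving gives d = 120, so the new rate took effect on May 1, 2018.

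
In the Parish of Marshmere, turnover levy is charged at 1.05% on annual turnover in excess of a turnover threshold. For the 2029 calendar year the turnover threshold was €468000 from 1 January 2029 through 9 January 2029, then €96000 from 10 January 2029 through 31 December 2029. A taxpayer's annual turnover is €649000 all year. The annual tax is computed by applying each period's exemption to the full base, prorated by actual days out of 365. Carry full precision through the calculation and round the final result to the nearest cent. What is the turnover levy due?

1 January – 9 January 2029: 9 days, exemption €468000 → (€649000 − €468000) × 1.05% × 9/365 = €46.8616
10 January – 31 December 2029: 356 days, exemption €96000 → (€649000 − €96000) × 1.05% × 356/365 = €5663.3260
Total = €5710.1877

€5710.19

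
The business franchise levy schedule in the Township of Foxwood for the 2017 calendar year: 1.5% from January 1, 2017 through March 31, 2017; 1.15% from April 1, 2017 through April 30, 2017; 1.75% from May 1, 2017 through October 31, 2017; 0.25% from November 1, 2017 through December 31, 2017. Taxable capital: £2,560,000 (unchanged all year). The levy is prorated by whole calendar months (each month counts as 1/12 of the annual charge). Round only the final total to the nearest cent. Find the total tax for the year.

January 1 – March 31, 2017: 3 months at 1.5% → £2,560,000 × 1.5% × 3/12 = £9,600.0000
April 1 – April 30, 2017: 1 month at 1.15% → £2,560,000 × 1.15% × 1/12 = £2,453.3333
May 1 – October 31, 2017: 6 months at 1.75% → £2,560,000 × 1.75% × 6/12 = £22,400.0000
November 1 – December 31, 2017: 2 months at 0.25% → £2,560,000 × 0.25% × 2/12 = £1,066.6667
Total = £35,520.0000

£35,520.00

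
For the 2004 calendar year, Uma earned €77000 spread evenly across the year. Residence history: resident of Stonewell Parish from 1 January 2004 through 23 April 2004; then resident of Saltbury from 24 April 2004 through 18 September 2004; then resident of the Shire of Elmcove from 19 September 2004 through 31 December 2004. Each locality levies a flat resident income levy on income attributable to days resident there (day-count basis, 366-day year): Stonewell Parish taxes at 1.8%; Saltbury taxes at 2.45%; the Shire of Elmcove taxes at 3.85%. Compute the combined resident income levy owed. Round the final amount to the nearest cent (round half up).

Stonewell Parish, 1 January – 23 April 2004: 114 days → €77000 × 1.8% × 114/366 = €431.7049
Saltbury, 24 April – 18 September 2004: 148 days → €77000 × 2.45% × 148/366 = €762.8470
The Shire of Elmcove, 19 September – 31 December 2004: 104 days → €77000 × 3.85% × 104/366 = €842.3716
Total = €2036.9235

€2036.92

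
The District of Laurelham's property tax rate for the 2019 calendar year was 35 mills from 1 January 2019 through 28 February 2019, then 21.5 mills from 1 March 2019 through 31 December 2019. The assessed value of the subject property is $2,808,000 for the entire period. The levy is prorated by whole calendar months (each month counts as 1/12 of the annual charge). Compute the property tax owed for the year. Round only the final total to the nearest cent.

1 January – 28 February 2019: 2 months at 35 mills → $2,808,000 × 3.5% × 2/12 = $16,380.0000
1 March – 31 December 2019: 10 months at 21.5 mills → $2,808,000 × 2.15% × 10/12 = $50,310.0000
Total = $66,690.0000

$66,690.00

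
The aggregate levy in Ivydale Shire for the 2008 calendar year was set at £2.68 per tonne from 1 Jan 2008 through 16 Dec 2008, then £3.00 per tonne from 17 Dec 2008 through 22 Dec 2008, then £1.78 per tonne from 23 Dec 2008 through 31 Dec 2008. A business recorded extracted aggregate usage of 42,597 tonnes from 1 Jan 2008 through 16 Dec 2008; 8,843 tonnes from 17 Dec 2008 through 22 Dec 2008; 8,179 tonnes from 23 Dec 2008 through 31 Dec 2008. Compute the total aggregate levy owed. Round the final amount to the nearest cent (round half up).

1 Jan – 16 Dec 2008: 42,597 tonnes at £2.68/tonne → £114,159.96
17 Dec – 22 Dec 2008: 8,843 tonnes at £3.00/tonne → £26,529.00
23 Dec – 31 Dec 2008: 8,179 tonnes at £1.78/tonne → £14,558.62

£155,247.58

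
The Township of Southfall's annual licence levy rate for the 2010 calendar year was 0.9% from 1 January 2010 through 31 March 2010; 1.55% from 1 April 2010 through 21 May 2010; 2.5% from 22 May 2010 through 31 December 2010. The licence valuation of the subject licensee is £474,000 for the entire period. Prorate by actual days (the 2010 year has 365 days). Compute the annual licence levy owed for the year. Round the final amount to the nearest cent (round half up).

1 January – 31 March 2010: 90 days at 0.9% → £474,000 × 0.9% × 90/365 = £1,051.8904
1 April – 21 May 2010: 51 days at 1.55% → £474,000 × 1.55% × 51/365 = £1,026.5671
22 May – 31 December 2010: 224 days at 2.5% → £474,000 × 2.5% × 224/365 = £7,272.3288
Total = £9,350.7863

£9,350.79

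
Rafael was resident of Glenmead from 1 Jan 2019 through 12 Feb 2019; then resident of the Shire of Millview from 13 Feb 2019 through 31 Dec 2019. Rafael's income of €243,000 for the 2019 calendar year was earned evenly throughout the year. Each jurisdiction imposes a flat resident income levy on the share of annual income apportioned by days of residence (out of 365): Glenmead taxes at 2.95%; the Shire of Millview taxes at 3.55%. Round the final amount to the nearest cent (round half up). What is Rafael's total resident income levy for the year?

Glenmead, 1 Jan – 12 Feb 2019: 43 days → €243,000 × 2.95% × 43/365 = €844.5082
The Shire of Millview, 13 Feb – 31 Dec 2019: 322 days → €243,000 × 3.55% × 322/365 = €7,610.2274
Total = €8,454.7356

€8,454.74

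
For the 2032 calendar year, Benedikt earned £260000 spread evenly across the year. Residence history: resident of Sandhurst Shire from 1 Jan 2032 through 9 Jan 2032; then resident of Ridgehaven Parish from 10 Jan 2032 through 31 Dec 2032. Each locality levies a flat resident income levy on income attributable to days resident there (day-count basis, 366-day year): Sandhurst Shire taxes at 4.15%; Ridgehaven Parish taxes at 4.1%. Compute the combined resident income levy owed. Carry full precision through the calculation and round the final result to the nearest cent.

Sandhurst Shire, 1 Jan – 9 Jan 2032: 9 days → £260000 × 4.15% × 9/366 = £265.3279
Ridgehaven Parish, 10 Jan – 31 Dec 2032: 357 days → £260000 × 4.1% × 357/366 = £10397.8689
Total = £10663.1967

£10663.20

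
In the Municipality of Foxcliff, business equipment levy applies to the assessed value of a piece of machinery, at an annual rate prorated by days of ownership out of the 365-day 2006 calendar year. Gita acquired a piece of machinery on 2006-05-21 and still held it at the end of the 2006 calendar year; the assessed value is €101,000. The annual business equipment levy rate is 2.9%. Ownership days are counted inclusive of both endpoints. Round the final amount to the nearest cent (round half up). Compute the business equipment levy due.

Days held (2006-05-21 to 2006-12-31): 225 out of 365
Tax = €101,000 × 2.9% × 225/365 = €1,805.5479

€1,805.55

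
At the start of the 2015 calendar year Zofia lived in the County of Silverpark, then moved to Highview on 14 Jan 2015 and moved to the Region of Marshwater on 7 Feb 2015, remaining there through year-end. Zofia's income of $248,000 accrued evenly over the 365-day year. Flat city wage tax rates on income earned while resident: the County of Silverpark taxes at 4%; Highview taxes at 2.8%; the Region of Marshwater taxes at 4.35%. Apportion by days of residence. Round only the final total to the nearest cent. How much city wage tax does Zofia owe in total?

The County of Silverpark, 1 Jan – 13 Jan 2015: 13 days → $248,000 × 4% × 13/365 = $353.3151
Highview, 14 Jan – 6 Feb 2015: 24 days → $248,000 × 2.8% × 24/365 = $456.5918
The Region of Marshwater, 7 Feb – 31 Dec 2015: 328 days → $248,000 × 4.35% × 328/365 = $9,694.4219
Total = $10,504.3288

$10,504.33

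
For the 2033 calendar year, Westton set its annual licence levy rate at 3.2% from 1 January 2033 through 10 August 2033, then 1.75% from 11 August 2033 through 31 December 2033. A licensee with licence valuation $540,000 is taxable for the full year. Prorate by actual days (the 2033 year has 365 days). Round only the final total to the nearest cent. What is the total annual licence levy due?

1 January – 10 August 2033: 222 days at 3.2% → $540,000 × 3.2% × 222/365 = $10,510.0274
11 August – 31 December 2033: 143 days at 1.75% → $540,000 × 1.75% × 143/365 = $3,702.3288
Total = $14,212.3562

$14,212.36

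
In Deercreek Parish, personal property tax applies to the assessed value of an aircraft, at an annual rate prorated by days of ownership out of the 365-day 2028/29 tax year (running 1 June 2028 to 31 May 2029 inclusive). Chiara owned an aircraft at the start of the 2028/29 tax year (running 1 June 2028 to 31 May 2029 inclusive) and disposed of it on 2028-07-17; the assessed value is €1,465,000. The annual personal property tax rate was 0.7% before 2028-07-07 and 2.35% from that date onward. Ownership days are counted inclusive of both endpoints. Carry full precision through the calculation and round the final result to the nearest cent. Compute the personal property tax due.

2028-06-01 to 2028-07-06: 36 days at 0.7% → €1,465,000 × 0.7% × 36/365 = €1,011.4521
2028-07-07 to 2028-07-17: 11 days at 2.35% → €1,465,000 × 2.35% × 11/365 = €1,037.5411
Total = €2,048.9932

€2,048.99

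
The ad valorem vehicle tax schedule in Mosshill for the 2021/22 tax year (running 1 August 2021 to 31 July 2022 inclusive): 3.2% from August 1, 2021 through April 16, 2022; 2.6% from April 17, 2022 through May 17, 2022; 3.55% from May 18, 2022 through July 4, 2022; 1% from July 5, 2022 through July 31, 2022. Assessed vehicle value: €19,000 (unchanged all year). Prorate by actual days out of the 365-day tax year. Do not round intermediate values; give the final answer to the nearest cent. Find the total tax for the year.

August 1, 2021 – April 16, 2022: 259 days at 3.2% → €19,000 × 3.2% × 259/365 = €431.4301
April 17 – May 17, 2022: 31 days at 2.6% → €19,000 × 2.6% × 31/365 = €41.9562
May 18 – July 4, 2022: 48 days at 3.55% → €19,000 × 3.55% × 48/365 = €88.7014
July 5 – July 31, 2022: 27 days at 1% → €19,000 × 1% × 27/365 = €14.0548
Total = €576.1425

€576.14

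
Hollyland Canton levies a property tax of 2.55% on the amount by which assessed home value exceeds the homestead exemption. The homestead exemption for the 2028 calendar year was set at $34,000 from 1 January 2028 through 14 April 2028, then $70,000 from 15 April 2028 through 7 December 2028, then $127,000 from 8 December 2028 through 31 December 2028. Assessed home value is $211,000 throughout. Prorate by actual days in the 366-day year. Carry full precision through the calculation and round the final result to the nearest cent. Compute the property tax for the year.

$3,763.55

1 January – 14 April 2028: 105 days, exemption $34,000 → ($211,000 − $34,000) × 2.55% × 105/366 = $1,294.8566
15 April – 7 December 2028: 237 days, exemption $70,000 → ($211,000 − $70,000) × 2.55% × 237/366 = $2,328.2336
8 December – 31 December 2028: 24 days, exemption $127,000 → ($211,000 − $127,000) × 2.55% × 24/366 = $140.4590
Total = $3,763.5492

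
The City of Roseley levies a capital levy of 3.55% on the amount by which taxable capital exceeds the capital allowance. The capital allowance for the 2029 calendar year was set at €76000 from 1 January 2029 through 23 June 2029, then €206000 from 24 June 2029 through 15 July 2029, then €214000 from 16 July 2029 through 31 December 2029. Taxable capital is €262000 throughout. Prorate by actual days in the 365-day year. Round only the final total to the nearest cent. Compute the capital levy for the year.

1 January – 23 June 2029: 174 days, exemption €76000 → (€262000 − €76000) × 3.55% × 174/365 = €3147.7315
24 June – 15 July 2029: 22 days, exemption €206000 → (€262000 − €206000) × 3.55% × 22/365 = €119.8247
16 July – 31 December 2029: 169 days, exemption €214000 → (€262000 − €214000) × 3.55% × 169/365 = €788.9753
Total = €4056.5315

€4056.53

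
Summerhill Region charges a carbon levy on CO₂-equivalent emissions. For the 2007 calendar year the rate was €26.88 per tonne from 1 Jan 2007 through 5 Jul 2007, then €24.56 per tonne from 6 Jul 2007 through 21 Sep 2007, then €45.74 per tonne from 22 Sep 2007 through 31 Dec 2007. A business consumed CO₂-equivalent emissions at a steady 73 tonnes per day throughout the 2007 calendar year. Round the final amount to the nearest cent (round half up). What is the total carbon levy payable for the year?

€842,062.30

1 Jan – 5 Jul 2007: 186 days × 73 tonnes/day = 13,578 tonnes at €26.88/tonne → €364,976.64
6 Jul – 21 Sep 2007: 78 days × 73 tonnes/day = 5,694 tonnes at €24.56/tonne → €139,844.64
22 Sep – 31 Dec 2007: 101 days × 73 tonnes/day = 7,373 tonnes at €45.74/tonne → €337,241.02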